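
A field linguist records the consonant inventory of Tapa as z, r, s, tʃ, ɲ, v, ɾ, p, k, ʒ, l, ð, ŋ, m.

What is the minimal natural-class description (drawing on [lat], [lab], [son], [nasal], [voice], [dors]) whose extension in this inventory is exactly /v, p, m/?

[+lab]

Every target segment is [+labial] and no other inventory member is, so one feature is enough.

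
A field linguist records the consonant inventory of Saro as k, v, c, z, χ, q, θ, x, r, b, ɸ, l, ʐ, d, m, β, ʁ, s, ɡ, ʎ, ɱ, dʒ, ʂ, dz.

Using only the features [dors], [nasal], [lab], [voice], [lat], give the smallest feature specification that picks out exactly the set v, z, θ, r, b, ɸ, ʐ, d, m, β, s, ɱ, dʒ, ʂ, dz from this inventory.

[−lat, −dors]

The class [−lateral], [−dorsal] has exactly /v, z, θ, r, b, ɸ, ʐ, d, m, β, s, ɱ, dʒ, ʂ, dz/ as its extension in this inventory. No smaller conjunction from the listed features achieves this: [−dorsal] alone would also admit /l/; [−lateral] alone would also admit /k, c, χ, q, …/; and checking the remaining single features turns up none with this extension.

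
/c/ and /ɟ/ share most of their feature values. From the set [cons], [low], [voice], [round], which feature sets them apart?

[voice]

/c/ (voiceless palatal stop) and /ɟ/ (voiced palatal stop) agree on [+consonantal], [-low], [-round]. They differ on [voice] (/c/ [-], /ɟ/ [+]).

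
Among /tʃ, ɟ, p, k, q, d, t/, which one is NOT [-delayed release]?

Every segment except /tʃ/ is [-delayed release]. /tʃ/ (voiceless postalveolar affricate) is [+delayed release], so it is the exception.

tʃ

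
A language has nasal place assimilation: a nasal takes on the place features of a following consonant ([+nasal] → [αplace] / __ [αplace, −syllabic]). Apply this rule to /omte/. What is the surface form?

/m/ sits before the [+coronal] consonant /t/, so it takes on [+coronal] and surfaces as /n/. The rest of the form is unaffected: [onte].

[onte]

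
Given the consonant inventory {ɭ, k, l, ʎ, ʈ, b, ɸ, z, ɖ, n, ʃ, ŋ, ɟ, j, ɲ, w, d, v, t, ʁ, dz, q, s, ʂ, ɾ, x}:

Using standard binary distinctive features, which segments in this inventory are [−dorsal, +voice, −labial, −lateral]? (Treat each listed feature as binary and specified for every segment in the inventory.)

The [−dorsal] segments are /ɭ, l, ʈ, b, ɸ, z, ɖ, n, ʃ, d, v, t, dz, s, ʂ, ɾ/.
Intersecting with [+voice] gives /ɭ, l, b, z, ɖ, n, d, v, dz, ɾ/.
Within that set, [−labial] gives /ɭ, l, z, ɖ, n, d, dz, ɾ/.
Among these, [−lateral] leaves /z, ɖ, n, d, dz, ɾ/.

z, ɖ, n, d, dz, ɾ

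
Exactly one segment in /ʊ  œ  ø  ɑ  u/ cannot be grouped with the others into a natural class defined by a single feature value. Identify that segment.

The remaining segments after removing /ɑ/ share [+round]; /ɑ/ (low back unrounded vowel) is [−round]. For every other candidate removal, the leftover set fails to share any single feature value that the removed segment lacks.

ɑ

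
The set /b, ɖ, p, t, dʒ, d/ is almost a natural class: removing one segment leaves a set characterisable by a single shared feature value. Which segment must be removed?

The remaining segments after removing /dʒ/ share [−delayed release]; /dʒ/ (voiced postalveolar affricate) is [+delayed release]. For every other candidate removal, the leftover set fails to share any single feature value that the removed segment lacks.

dʒ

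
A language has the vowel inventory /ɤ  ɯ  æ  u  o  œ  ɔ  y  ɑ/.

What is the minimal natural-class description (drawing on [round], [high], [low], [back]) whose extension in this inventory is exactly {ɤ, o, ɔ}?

[−high, −low, +back]

The class [−high], [−low], [+back] has exactly /ɤ, o, ɔ/ as its extension in this inventory. No smaller conjunction from the listed features achieves this: [−low, +back] alone would also admit /ɯ, u/; [−high, +back] alone would also admit /ɑ/; [−high, −low] alone would also admit /œ/; and checking the remaining two-feature bundles turns up none with this extension.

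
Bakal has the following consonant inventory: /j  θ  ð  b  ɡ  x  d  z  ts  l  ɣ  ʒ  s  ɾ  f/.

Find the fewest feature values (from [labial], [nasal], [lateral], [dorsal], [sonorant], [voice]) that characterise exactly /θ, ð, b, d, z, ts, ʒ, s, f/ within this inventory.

[-sonorant, -dorsal]

The class [-sonorant], [-dorsal] has exactly /θ, ð, b, d, z, ts, ʒ, s, f/ as its extension in this inventory. No smaller conjunction from the listed features achieves this: [-dorsal] alone would also admit /l, ɾ/; [-sonorant] alone would also admit /ɡ, x, ɣ/; and checking the remaining single features turns up none with this extension.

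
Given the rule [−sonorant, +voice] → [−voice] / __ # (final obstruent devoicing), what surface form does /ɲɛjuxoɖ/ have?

The only segment in the rule's environment that also matches [−sonorant, +voice] is /ɖ/. Applying [−voice] turns the voiced retroflex stop into /ʈ/ (voiceless retroflex stop), giving [ɲɛjuxoʈ].

[ɲɛjuxoʈ]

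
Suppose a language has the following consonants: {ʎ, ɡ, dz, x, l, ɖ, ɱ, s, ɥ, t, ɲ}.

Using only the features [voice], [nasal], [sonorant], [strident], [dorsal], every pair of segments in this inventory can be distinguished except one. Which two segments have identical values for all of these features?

ʎ, ɥ

On the given features, /ʎ/ and /ɥ/ have an identical profile: [+voice], [−nasal], [+sonorant], [−strident], [+dorsal]. No other two segments in the inventory coincide on all 5 features. (They do differ in [lateral], [labial] and [round], which are not among the given features.)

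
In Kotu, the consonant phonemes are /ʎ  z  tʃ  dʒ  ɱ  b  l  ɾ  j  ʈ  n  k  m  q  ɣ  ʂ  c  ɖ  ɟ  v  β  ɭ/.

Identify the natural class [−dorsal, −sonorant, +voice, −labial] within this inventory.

The [−dorsal] segments are /z, tʃ, dʒ, ɱ, b, l, ɾ, ʈ, n, m, ʂ, ɖ, v, β, ɭ/.
Intersecting with [−sonorant] gives /z, tʃ, dʒ, b, ʈ, ʂ, ɖ, v, β/.
Among these, [+voice] gives /z, dʒ, b, ɖ, v, β/.
Then [−labial] leaves /z, dʒ, ɖ/.

z, dʒ, ɖ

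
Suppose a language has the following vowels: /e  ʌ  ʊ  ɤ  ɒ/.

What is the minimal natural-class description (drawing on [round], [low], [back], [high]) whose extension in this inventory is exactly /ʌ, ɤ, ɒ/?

The class [-high], [+back] has exactly /ʌ, ɤ, ɒ/ as its extension in this inventory. No smaller conjunction from the listed features achieves this: [+back] alone would also admit /ʊ/; [-high] alone would also admit /e/; and checking the remaining single features turns up none with this extension.

[-high, +back]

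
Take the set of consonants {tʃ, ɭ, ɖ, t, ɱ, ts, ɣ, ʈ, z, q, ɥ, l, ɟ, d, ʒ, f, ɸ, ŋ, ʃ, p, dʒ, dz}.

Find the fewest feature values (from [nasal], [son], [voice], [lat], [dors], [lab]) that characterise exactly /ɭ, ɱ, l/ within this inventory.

Every target segment is [+sonorant], [-dorsal]; each remaining inventory member fails at least one of these. Each conjunct is needed — [-dorsal] alone would also admit /tʃ, ɖ, t, ts, …/; [+sonorant] alone would also admit /ɥ, ŋ/ — and no other single listed feature has exactly this extension, so two is the minimum.

[+son, -dors]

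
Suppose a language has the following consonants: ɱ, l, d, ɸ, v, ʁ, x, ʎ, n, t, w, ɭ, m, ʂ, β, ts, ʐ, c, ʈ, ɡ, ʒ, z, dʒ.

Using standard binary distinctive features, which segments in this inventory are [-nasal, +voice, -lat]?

Eliminate segments failing any feature: /ɱ, n, m/ are [+nasal]; /l, ʎ, ɭ/ are [+lateral]; /ɸ, x, t, ʂ, ts, c, ʈ/ are [-voice]. The remaining /d, v, ʁ, w, β, ʐ, ɡ, ʒ, z, dʒ/ satisfy [-nasal], [+voice], [-lateral].

d, v, ʁ, w, β, ʐ, ɡ, ʒ, z, dʒ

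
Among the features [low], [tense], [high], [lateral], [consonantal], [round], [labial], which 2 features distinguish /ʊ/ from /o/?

[high], [tense]

/ʊ/ (high back rounded lax vowel) and /o/ (mid back rounded tense vowel) agree on [−low], [−lateral], [−consonantal], [+round], [+labial]. They differ on [high] (/ʊ/ [+], /o/ [−]), [tense] (/ʊ/ [−], /o/ [+]).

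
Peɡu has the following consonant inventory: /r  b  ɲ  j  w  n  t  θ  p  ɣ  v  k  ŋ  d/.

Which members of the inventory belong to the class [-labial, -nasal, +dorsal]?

j, ɣ, k

Checking each segment against [-labial], [-nasal], [+dorsal]: /j/ (palatal glide), /ɣ/ (voiced velar fricative), /k/ (voiceless velar stop) satisfy every feature; every other segment in the inventory fails at least one.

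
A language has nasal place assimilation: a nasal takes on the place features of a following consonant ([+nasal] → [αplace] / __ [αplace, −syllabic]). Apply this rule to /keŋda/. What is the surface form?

[kenda]

In /keŋda/, the nasal /ŋ/ precedes /d/, which is [+coronal]. The nasal assimilates in place, becoming the [+coronal] nasal /n/. The surface form is [kenda].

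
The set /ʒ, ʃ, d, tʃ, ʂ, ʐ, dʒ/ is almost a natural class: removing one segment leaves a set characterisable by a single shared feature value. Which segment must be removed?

The remaining segments after removing /d/ share [−anterior]; /d/ (voiced alveolar stop) is [+anterior]. For every other candidate removal, the leftover set fails to share any single feature value that the removed segment lacks.

d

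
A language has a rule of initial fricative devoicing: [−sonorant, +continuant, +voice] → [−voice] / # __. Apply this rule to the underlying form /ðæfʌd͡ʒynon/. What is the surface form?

[θæfʌd͡ʒynon]

/ð/ satisfies [−sonorant, +continuant, +voice] and sits in # __. The [−voice] counterpart of the voiced dental fricative is /θ/. Other segments in /ðæfʌd͡ʒynon/ either fail the structural description or are not in the environment, so the surface form is [θæfʌd͡ʒynon].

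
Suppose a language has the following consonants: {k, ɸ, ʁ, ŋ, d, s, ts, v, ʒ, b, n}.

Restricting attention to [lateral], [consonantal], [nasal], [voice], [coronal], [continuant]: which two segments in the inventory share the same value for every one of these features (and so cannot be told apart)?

ʁ, v

Both /ʁ/ and /v/ are [-lateral], [+consonantal], [-nasal], [+voice], [-coronal], [+continuant]. Since the list omits [labial] and [dorsal] — which do distinguish the voiced uvular fricative from the voiced labiodental fricative — this pair collapses; all other pairs remain distinct.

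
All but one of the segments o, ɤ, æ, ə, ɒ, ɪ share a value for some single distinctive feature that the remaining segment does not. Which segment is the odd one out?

The remaining segments after removing /ɪ/ share [-high]; /ɪ/ (high front unrounded lax vowel) is [+high]. For every other candidate removal, the leftover set fails to share any single feature value that the removed segment lacks.

ɪ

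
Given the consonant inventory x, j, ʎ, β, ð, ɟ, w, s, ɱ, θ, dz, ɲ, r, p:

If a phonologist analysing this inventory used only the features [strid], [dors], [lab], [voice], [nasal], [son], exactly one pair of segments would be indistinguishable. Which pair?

/j/ (palatal glide) and /ʎ/ (palatal lateral approximant) are both [−strident], [+dorsal], [−labial], [+voice], [−nasal], [+sonorant], so none of the listed features separates them. (They do differ in [lateral], which is not among the given features.) Every other pair in the inventory differs on at least one listed feature.

j, ʎ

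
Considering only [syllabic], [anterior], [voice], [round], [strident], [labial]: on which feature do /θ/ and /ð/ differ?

[voice]

The two segments share [−syllabic], [+anterior], [−round], [−strident], [−labial]. The only feature from the list on which they differ: /θ/ is [−voice] while /ð/ is [+voice].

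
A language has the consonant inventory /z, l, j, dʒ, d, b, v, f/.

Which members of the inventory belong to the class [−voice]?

f

The [−voice] segments here are /f/; the remaining /z, l, j, dʒ, d, b, v/ are [+voice].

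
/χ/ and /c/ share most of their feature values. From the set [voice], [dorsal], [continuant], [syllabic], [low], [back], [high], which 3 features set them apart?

The two segments share [−voice], [+dorsal], [−syllabic], [−low]. The only features from the list on which they differ: /χ/ is [+continuant] while /c/ is [−continuant]; /χ/ is [−high] while /c/ is [+high]; /χ/ is [+back] while /c/ is [−back].

[continuant], [high], [back]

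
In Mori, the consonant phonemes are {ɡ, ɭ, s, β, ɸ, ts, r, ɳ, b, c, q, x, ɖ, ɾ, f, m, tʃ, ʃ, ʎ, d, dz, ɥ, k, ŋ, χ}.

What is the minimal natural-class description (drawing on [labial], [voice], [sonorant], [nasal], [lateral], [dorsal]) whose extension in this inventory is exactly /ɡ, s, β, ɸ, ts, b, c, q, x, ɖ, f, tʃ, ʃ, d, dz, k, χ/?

/ɡ, s, β, ɸ, ts, b, c, q, x, ɖ, f, tʃ, ʃ, d, dz, k, χ/ are exactly the [-sonorant] segments in the inventory, so a single feature suffices.

[-sonorant]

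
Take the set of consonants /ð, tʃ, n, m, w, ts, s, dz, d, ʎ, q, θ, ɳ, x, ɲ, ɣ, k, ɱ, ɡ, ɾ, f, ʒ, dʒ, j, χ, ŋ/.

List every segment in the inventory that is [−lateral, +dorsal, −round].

First, the [−lateral] segments are /ð, tʃ, n, m, w, ts, s, dz, d, q, θ, ɳ, x, ɲ, ɣ, k, ɱ, ɡ, ɾ, f, ʒ, dʒ, j, χ, ŋ/.
Within that set, [+dorsal] gives /w, q, x, ɲ, ɣ, k, ɡ, j, χ, ŋ/.
Intersecting with [−round] leaves /q, x, ɲ, ɣ, k, ɡ, j, χ, ŋ/.

q, x, ɲ, ɣ, k, ɡ, j, χ, ŋ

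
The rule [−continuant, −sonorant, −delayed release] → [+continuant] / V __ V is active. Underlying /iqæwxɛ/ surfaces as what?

[iχæwxɛ]

The only segment in the rule's environment that also matches [−continuant, −sonorant, −delayed release] is /q/. Applying [+continuant] turns the voiceless uvular stop into /χ/ (voiceless uvular fricative), giving [iχæwxɛ].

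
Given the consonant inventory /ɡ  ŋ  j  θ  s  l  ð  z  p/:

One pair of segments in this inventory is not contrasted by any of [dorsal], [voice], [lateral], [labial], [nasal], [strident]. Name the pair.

ɡ, j

/ɡ/ (voiced velar stop) and /j/ (palatal glide) are both [+dorsal], [+voice], [-lateral], [-labial], [-nasal], [-strident], so none of the listed features separates them. (They do differ in [sonorant], [continuant] and [back], which are not among the given features.) Every other pair in the inventory differs on at least one listed feature.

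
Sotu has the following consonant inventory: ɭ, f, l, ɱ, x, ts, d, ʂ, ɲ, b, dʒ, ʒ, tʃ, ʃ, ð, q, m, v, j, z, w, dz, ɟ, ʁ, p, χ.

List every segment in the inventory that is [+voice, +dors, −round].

ɲ, j, ɟ, ʁ

Eliminate segments failing any feature: /ɭ, l, ɱ, d, b, dʒ, ʒ, ð, m, v, z, dz/ are [−dorsal]; /f, x, ts, ʂ, tʃ, ʃ, q, p, χ/ are [−voice]; /w/ is [+round]. The remaining /ɲ, j, ɟ, ʁ/ satisfy [+voice], [+dorsal], [−round].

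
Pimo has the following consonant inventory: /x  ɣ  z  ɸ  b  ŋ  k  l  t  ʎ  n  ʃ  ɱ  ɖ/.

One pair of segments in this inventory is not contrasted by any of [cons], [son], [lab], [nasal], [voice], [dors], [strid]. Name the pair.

Both /x/ and /k/ are [+consonantal], [−sonorant], [−labial], [−nasal], [−voice], [+dorsal], [−strident]. Since the list omits [continuant] — which does distinguish the voiceless velar fricative from the voiceless velar stop — this pair collapses; all other pairs remain distinct.

x, k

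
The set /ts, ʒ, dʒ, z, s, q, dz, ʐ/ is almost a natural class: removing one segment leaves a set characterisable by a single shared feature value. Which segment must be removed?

q

The remaining segments after removing /q/ share [+strident]; /q/ (voiceless uvular stop) is [-strident]. For every other candidate removal, the leftover set fails to share any single feature value that the removed segment lacks.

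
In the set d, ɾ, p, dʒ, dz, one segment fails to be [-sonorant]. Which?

/ɾ/ is the alveolar tap, which is [+sonorant]; the rest — /dz, p, dʒ, d/ — are [-sonorant].

ɾ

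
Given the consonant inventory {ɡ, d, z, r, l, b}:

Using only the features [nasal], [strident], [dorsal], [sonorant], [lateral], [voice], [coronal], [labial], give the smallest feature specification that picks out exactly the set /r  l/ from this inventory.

/r, l/ are exactly the [+sonorant] segments in the inventory, so a single feature suffices.

[+sonorant]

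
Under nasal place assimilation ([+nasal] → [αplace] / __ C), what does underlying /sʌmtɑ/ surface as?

The only nasal preceding a consonant is /m/ before /t/. /t/ is [+coronal], so /m/ → /n/, giving [sʌntɑ].

[sʌntɑ]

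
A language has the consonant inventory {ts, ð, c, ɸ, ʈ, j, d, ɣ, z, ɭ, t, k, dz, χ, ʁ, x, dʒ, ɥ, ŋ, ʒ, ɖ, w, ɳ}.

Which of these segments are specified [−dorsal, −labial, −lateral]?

Checking each segment against [−dorsal], [−labial], [−lateral]: /ts/ (voiceless alveolar affricate), /ð/ (voiced dental fricative), /ʈ/ (voiceless retroflex stop), /d/ (voiced alveolar stop), /z/ (voiced alveolar fricative), /t/ (voiceless alveolar stop), among others, satisfy every feature; every other segment in the inventory fails at least one.

ts, ð, ʈ, d, z, t, dz, dʒ, ʒ, ɖ, ɳ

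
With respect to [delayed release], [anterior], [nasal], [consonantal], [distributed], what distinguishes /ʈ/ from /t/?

The two segments share [−delayed release], [−nasal], [+consonantal], [−distributed]. The only feature from the list on which they differ: /ʈ/ is [−anterior] while /t/ is [+anterior].

[anterior]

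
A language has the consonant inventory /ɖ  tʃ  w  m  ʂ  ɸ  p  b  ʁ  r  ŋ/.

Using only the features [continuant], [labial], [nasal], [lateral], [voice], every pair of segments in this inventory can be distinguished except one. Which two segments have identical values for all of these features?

r, ʁ

On the given features, /r/ and /ʁ/ have an identical profile: [+continuant], [−labial], [−nasal], [−lateral], [+voice]. No other two segments in the inventory coincide on all 5 features. (They do differ in [coronal] and [dorsal], which are not among the given features.)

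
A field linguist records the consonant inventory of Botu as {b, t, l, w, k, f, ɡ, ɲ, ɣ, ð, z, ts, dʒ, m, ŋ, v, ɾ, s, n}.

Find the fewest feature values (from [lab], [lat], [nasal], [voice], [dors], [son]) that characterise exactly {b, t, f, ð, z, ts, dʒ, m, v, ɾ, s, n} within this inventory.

Every target segment is [-lateral], [-dorsal]; each remaining inventory member fails at least one of these. Each conjunct is needed — [-dorsal] alone would also admit /l/; [-lateral] alone would also admit /w, k, ɡ, ɲ, …/ — and no other single listed feature has exactly this extension, so two is the minimum.

[-lat, -dors]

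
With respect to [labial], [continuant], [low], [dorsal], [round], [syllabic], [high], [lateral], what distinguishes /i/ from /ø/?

[labial], [round], [high]

/i/ is the high front unrounded tense vowel and /ø/ is the mid front rounded tense vowel. Both are [+continuant], [-low], [+dorsal], [+syllabic], [-lateral]. /i/ is [-labial] while /ø/ is [+labial]; /i/ is [-round] while /ø/ is [+round]; /i/ is [+high] while /ø/ is [-high], so the distinguishing features are [labial], [round], [high].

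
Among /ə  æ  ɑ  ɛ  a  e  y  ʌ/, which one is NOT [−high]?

y

/ɑ, e, ə, ɛ, ʌ, æ, a/ are all [−high]; /y/ (high front rounded tense vowel) is [+high].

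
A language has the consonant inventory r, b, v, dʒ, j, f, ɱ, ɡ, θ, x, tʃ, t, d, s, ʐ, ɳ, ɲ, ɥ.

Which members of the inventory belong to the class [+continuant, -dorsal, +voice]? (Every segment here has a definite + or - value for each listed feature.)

r, v, ʐ

The [+continuant] segments are /r, v, j, f, θ, x, s, ʐ, ɥ/.
Of those, [-dorsal] gives /r, v, f, θ, s, ʐ/.
Within that set, [+voice] leaves /r, v, ʐ/.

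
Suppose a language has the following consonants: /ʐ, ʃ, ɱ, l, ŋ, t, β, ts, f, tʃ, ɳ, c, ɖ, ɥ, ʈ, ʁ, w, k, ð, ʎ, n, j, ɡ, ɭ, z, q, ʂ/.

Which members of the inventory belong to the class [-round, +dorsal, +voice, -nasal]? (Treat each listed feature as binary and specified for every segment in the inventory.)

ʁ, ʎ, j, ɡ

Among the inventory, the [-round] segments are /ʐ, ʃ, ɱ, l, ŋ, t, β, ts, f, tʃ, ɳ, c, ɖ, ʈ, ʁ, k, ð, ʎ, n, j, ɡ, ɭ, z, q, ʂ/.
Intersecting with [+dorsal] gives /ŋ, c, ʁ, k, ʎ, j, ɡ, q/.
Within that set, [+voice] gives /ŋ, ʁ, ʎ, j, ɡ/.
Within that set, [-nasal] leaves /ʁ, ʎ, j, ɡ/.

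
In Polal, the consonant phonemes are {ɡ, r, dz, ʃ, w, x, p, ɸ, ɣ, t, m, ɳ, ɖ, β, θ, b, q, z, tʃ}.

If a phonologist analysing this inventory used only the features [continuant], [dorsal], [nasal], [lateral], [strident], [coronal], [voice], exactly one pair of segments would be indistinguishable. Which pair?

/w/ (labial-velar glide) and /ɣ/ (voiced velar fricative) are both [+continuant], [+dorsal], [-nasal], [-lateral], [-strident], [-coronal], [+voice], so none of the listed features separates them. (They do differ in [sonorant], [labial] and [round], which are not among the given features.) Every other pair in the inventory differs on at least one listed feature.

w, ɣ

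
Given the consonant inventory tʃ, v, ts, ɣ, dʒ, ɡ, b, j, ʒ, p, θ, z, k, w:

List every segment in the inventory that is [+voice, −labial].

Checking each segment against [+voice], [−labial]: /ɣ/ (voiced velar fricative), /dʒ/ (voiced postalveolar affricate), /ɡ/ (voiced velar stop), /j/ (palatal glide), /ʒ/ (voiced postalveolar fricative), /z/ (voiced alveolar fricative) satisfy every feature; every other segment in the inventory fails at least one.

ɣ, dʒ, ɡ, j, ʒ, z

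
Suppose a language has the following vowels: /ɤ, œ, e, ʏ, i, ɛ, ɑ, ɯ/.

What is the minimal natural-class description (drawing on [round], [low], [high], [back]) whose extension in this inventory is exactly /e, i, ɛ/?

[−back, −round]

/e, i, ɛ/ are all [−back], [−round], and no other segment in the inventory matches both values. Dropping any one of them over-generates: [−round] alone would also admit /ɤ, ɑ, ɯ/; [−back] alone would also admit /œ, ʏ/. No other single listed feature picks out exactly this set either, so fewer than two features will not do.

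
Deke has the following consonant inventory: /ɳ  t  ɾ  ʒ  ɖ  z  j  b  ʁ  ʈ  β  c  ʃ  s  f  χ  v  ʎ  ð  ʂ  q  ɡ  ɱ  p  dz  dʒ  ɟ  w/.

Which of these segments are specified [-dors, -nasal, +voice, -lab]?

ɾ, ʒ, ɖ, z, ð, dz, dʒ

First, the [-dorsal] segments are /ɳ, t, ɾ, ʒ, ɖ, z, b, ʈ, β, ʃ, s, f, v, ð, ʂ, ɱ, p, dz, dʒ/.
Then [-nasal] gives /t, ɾ, ʒ, ɖ, z, b, ʈ, β, ʃ, s, f, v, ð, ʂ, p, dz, dʒ/.
Of those, [+voice] gives /ɾ, ʒ, ɖ, z, b, β, v, ð, dz, dʒ/.
Among these, [-labial] leaves /ɾ, ʒ, ɖ, z, ð, dz, dʒ/.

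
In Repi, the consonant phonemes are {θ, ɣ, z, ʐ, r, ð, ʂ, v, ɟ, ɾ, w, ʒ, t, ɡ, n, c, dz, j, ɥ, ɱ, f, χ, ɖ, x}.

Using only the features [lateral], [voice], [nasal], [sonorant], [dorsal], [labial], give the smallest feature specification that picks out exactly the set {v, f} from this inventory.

[−sonorant, +labial]

Every target segment is [−sonorant], [+labial]; each remaining inventory member fails at least one of these. Each conjunct is needed — [+labial] alone would also admit /w, ɥ, ɱ/; [−sonorant] alone would also admit /θ, ɣ, z, ʐ, …/ — and no other single listed feature has exactly this extension, so two is the minimum.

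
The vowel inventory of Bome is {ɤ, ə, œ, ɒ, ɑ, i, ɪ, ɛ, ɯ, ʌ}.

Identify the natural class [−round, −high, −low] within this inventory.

Checking each segment against [−round], [−high], [−low]: /ɤ/ (mid back unrounded tense vowel), /ə/ (mid central vowel (schwa)), /ɛ/ (mid front unrounded lax vowel), /ʌ/ (mid back unrounded lax vowel) satisfy every feature; every other segment in the inventory fails at least one.

ɤ, ə, ɛ, ʌ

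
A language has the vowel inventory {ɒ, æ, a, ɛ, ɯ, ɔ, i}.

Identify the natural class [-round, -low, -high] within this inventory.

ɛ

Eliminate segments failing any feature: /ɒ, ɔ/ are [+round]; /æ, a/ are [+low]; /ɯ, i/ are [+high]. The remaining /ɛ/ satisfy [-round], [-low], [-high].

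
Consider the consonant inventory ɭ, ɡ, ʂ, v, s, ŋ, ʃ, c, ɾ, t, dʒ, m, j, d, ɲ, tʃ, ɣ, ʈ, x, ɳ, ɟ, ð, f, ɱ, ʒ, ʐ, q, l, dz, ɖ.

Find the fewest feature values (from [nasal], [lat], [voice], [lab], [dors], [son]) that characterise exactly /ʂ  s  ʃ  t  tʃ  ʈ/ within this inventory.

[−voice, −lab, −dors]

Every target segment is [−voice], [−labial], [−dorsal]; each remaining inventory member fails at least one of these. Each conjunct is needed — [−labial, −dorsal] alone would also admit /ɭ, ɾ, dʒ, d, …/; [−voice, −dorsal] alone would also admit /f/; [−voice, −labial] alone would also admit /c, x, q/ — and no other combination of two listed features has exactly this extension, so three is the minimum.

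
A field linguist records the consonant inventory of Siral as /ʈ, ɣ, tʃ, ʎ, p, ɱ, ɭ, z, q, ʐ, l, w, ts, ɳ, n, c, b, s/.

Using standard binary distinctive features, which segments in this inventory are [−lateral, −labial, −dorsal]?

ʈ, tʃ, z, ʐ, ts, ɳ, n, s

Checking each segment against [−lateral], [−labial], [−dorsal]: /ʈ/ (voiceless retroflex stop), /tʃ/ (voiceless postalveolar affricate), /z/ (voiced alveolar fricative), /ʐ/ (voiced retroflex fricative), /ts/ (voiceless alveolar affricate), /ɳ/ (retroflex nasal), among others, satisfy every feature; every other segment in the inventory fails at least one.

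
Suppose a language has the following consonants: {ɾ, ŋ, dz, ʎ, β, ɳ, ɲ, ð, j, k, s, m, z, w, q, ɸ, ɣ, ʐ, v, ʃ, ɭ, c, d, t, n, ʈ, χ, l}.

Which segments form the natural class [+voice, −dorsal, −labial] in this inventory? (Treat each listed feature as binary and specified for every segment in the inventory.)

ɾ, dz, ɳ, ð, z, ʐ, ɭ, d, n, l

Eliminate segments failing any feature: /ŋ, ʎ, ɲ, j, w, ɣ/ are [+dorsal]; /β, m, v/ are [+labial]; /k, s, q, ɸ, ʃ, c, t, ʈ, χ/ are [−voice]. The remaining /ɾ, dz, ɳ, ð, z, ʐ, ɭ, d, n, l/ satisfy [+voice], [−dorsal], [−labial].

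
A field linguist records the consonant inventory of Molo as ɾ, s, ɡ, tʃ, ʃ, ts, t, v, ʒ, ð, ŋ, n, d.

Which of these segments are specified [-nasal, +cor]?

ɾ, s, tʃ, ʃ, ts, t, ʒ, ð, d

Checking each segment against [-nasal], [+coronal]: /ɾ/ (alveolar tap), /s/ (voiceless alveolar fricative), /tʃ/ (voiceless postalveolar affricate), /ʃ/ (voiceless postalveolar fricative), /ts/ (voiceless alveolar affricate), /t/ (voiceless alveolar stop), among others, satisfy every feature; every other segment in the inventory fails at least one.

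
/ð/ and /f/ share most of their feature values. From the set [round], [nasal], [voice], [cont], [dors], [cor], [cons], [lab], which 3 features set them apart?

[voice], [labial], [coronal]

/ð/ is the voiced dental fricative and /f/ is the voiceless labiodental fricative. Both are [-round], [-nasal], [+continuant], [-dorsal], [+consonantal]. /ð/ is [+voice] while /f/ is [-voice]; /ð/ is [-labial] while /f/ is [+labial]; /ð/ is [+coronal] while /f/ is [-coronal], so the distinguishing features are [voice], [labial], [coronal].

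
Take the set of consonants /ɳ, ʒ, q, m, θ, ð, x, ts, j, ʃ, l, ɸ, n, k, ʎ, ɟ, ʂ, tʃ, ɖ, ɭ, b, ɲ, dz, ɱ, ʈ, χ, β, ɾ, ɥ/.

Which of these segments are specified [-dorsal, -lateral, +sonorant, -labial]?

ɳ, n, ɾ

Eliminate segments failing any feature: /ʒ, θ, ð, ts, ʃ, ɸ, ʂ, tʃ, ɖ, b, dz, ʈ, β/ are [-sonorant]; /q, x, j, k, ʎ, ɟ, ɲ, χ, ɥ/ are [+dorsal]; /m, ɱ/ are [+labial]; /l, ɭ/ are [+lateral]. The remaining /ɳ, n, ɾ/ satisfy [-dorsal], [-lateral], [+sonorant], [-labial].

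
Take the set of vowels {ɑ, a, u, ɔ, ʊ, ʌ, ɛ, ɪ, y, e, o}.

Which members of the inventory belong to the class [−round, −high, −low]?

ʌ, ɛ, e

Eliminate segments failing any feature: /ɑ, a/ are [+low]; /u, ɔ, ʊ, y, o/ are [+round]; /ɪ/ is [+high]. The remaining /ʌ, ɛ, e/ satisfy [−round], [−high], [−low].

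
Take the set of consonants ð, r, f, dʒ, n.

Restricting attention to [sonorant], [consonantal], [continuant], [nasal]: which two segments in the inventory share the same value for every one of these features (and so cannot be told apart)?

/ð/ (voiced dental fricative) and /f/ (voiceless labiodental fricative) are both [-sonorant], [+consonantal], [+continuant], [-nasal], so none of the listed features separates them. (They do differ in [voice], [labial] and [coronal], which are not among the given features.) Every other pair in the inventory differs on at least one listed feature.

ð, f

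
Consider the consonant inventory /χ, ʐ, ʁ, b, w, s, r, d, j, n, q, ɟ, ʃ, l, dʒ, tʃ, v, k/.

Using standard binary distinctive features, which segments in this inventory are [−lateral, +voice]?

ʐ, ʁ, b, w, r, d, j, n, ɟ, dʒ, v

Among the inventory, the [−lateral] segments are /χ, ʐ, ʁ, b, w, s, r, d, j, n, q, ɟ, ʃ, dʒ, tʃ, v, k/.
Among these, [+voice] leaves /ʐ, ʁ, b, w, r, d, j, n, ɟ, dʒ, v/.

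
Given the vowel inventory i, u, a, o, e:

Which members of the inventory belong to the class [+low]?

The feature [low] marks segments produced with the tongue body lowered. In this inventory /a/ has that property, so it is [+low]; /i, u, o, e/ are [−low].

a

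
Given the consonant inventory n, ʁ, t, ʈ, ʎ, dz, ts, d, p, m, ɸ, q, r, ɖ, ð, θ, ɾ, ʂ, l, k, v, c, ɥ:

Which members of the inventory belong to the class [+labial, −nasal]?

p, ɸ, v, ɥ

Checking each segment against [+labial], [−nasal]: /p/ (voiceless bilabial stop), /ɸ/ (voiceless bilabial fricative), /v/ (voiced labiodental fricative), /ɥ/ (labial-palatal glide) satisfy every feature; every other segment in the inventory fails at least one.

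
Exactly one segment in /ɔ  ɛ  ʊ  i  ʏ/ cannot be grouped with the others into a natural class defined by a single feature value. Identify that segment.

i

The remaining segments after removing /i/ share [−tense]; /i/ (high front unrounded tense vowel) is [+tense]. For every other candidate removal, the leftover set fails to share any single feature value that the removed segment lacks.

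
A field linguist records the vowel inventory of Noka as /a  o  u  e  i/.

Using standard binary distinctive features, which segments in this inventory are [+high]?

The [+high] segments here are /u, i/; the remaining /a, o, e/ are [−high].

u, i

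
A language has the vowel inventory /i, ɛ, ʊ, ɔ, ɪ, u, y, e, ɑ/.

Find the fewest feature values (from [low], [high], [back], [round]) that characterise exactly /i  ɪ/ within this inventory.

[+high, −round]

Every target segment is [+high], [−round]; each remaining inventory member fails at least one of these. Each conjunct is needed — [−round] alone would also admit /ɛ, e, ɑ/; [+high] alone would also admit /ʊ, u, y/ — and no other single listed feature has exactly this extension, so two is the minimum.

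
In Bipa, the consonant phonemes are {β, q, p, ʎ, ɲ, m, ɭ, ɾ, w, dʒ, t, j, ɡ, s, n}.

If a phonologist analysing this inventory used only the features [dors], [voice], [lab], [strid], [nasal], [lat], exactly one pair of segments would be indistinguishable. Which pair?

ɡ, j

Both /ɡ/ and /j/ are [+dorsal], [+voice], [-labial], [-strident], [-nasal], [-lateral]. Since the list omits [sonorant], [continuant] and [back] — which do distinguish the voiced velar stop from the palatal glide — this pair collapses; all other pairs remain distinct.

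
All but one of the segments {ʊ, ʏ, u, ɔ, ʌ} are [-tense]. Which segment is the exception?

/ʏ, ɔ, ʌ, ʊ/ are all [-tense]; /u/ (high back rounded tense vowel) is [+tense].

u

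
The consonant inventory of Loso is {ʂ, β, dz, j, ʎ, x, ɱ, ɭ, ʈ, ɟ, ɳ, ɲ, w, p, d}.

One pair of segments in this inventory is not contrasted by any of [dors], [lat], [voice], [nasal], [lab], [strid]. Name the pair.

j, ɟ

On the given features, /j/ and /ɟ/ have an identical profile: [+dorsal], [−lateral], [+voice], [−nasal], [−labial], [−strident]. No other two segments in the inventory coincide on all 6 features. (They do differ in [sonorant] and [continuant], which are not among the given features.)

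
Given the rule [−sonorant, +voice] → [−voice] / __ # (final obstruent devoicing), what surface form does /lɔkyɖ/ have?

/ɖ/ satisfies [−sonorant, +voice] and sits in __ #. The [−voice] counterpart of the voiced retroflex stop is /ʈ/. Other segments in /lɔkyɖ/ either fail the structural description or are not in the environment, so the surface form is [lɔkyʈ].

[lɔkyʈ]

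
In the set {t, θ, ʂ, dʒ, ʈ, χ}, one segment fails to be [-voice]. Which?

/dʒ/ is the voiced postalveolar affricate, which is [+voice]; the rest — /t, ʈ, ʂ, χ, θ/ — are [-voice].

dʒ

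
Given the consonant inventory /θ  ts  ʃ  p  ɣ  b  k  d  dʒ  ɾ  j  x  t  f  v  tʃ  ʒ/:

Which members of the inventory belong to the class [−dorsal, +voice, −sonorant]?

Checking each segment against [−dorsal], [+voice], [−sonorant]: /b/ (voiced bilabial stop), /d/ (voiced alveolar stop), /dʒ/ (voiced postalveolar affricate), /v/ (voiced labiodental fricative), /ʒ/ (voiced postalveolar fricative) satisfy every feature; every other segment in the inventory fails at least one.

b, d, dʒ, v, ʒ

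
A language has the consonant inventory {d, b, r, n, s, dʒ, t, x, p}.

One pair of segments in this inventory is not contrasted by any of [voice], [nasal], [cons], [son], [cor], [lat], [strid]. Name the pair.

x, p

On the given features, /x/ and /p/ have an identical profile: [−voice], [−nasal], [+consonantal], [−sonorant], [−coronal], [−lateral], [−strident]. No other two segments in the inventory coincide on all 7 features. (They do differ in [continuant], [labial] and [dorsal], which are not among the given features.)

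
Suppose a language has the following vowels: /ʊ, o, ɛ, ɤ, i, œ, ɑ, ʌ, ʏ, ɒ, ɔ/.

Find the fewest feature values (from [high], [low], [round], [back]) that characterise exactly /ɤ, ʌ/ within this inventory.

The class [-low], [+back], [-round] has exactly /ɤ, ʌ/ as its extension in this inventory. No smaller conjunction from the listed features achieves this: [+back, -round] alone would also admit /ɑ/; [-low, -round] alone would also admit /ɛ, i/; [-low, +back] alone would also admit /ʊ, o, ɔ/; and checking the remaining two-feature bundles turns up none with this extension.

[-low, +back, -round]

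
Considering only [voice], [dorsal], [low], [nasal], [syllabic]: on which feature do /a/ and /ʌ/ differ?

[low]

/a/ (low unrounded vowel) and /ʌ/ (mid back unrounded lax vowel) agree on [+voice], [+dorsal], [−nasal], [+syllabic]. They differ on [low] (/a/ [+], /ʌ/ [−]).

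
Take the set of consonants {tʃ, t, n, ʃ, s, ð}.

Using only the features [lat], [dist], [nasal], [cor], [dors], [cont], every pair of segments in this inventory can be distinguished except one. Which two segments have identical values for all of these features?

ʃ, ð

On the given features, /ʃ/ and /ð/ have an identical profile: [−lateral], [+distributed], [−nasal], [+coronal], [−dorsal], [+continuant]. No other two segments in the inventory coincide on all 6 features. (They do differ in [voice], [strident] and [anterior], which are not among the given features.)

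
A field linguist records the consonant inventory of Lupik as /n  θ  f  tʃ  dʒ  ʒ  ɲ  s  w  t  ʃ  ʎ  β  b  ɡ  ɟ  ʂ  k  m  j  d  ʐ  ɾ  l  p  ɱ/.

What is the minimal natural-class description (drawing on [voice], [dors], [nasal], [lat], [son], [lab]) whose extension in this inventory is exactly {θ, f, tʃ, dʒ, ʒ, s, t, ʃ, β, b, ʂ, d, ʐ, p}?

[-son, -dors]

The class [-sonorant], [-dorsal] has exactly /θ, f, tʃ, dʒ, ʒ, s, t, ʃ, β, b, ʂ, d, ʐ, p/ as its extension in this inventory. No smaller conjunction from the listed features achieves this: [-dorsal] alone would also admit /n, m, ɾ, l, …/; [-sonorant] alone would also admit /ɡ, ɟ, k/; and checking the remaining single features turns up none with this extension.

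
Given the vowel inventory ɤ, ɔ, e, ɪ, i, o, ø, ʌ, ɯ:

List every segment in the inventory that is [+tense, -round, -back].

The [+tense] segments are /ɤ, e, i, o, ø, ɯ/.
Of those, [-round] gives /ɤ, e, i, ɯ/.
Then [-back] leaves /e, i/.

e, i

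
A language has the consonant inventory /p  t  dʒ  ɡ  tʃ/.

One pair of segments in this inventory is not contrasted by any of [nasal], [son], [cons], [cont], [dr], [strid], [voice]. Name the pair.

t, p

/t/ (voiceless alveolar stop) and /p/ (voiceless bilabial stop) are both [-nasal], [-sonorant], [+consonantal], [-continuant], [-delayed release], [-strident], [-voice], so none of the listed features separates them. (They do differ in [labial] and [coronal], which are not among the given features.) Every other pair in the inventory differs on at least one listed feature.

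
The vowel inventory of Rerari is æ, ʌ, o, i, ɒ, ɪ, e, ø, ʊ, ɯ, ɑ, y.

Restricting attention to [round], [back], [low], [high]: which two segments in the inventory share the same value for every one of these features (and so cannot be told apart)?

/i/ (high front unrounded tense vowel) and /ɪ/ (high front unrounded lax vowel) are both [-round], [-back], [-low], [+high], so none of the listed features separates them. (They do differ in [tense], which is not among the given features.) Every other pair in the inventory differs on at least one listed feature.

i, ɪ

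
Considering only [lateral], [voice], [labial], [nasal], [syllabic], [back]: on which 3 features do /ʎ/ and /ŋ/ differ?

[nasal], [lateral], [back]

/ʎ/ (palatal lateral approximant) and /ŋ/ (velar nasal) agree on [+voice], [-labial], [-syllabic]. They differ on [nasal] (/ʎ/ [-], /ŋ/ [+]), [lateral] (/ʎ/ [+], /ŋ/ [-]), [back] (/ʎ/ [-], /ŋ/ [+]).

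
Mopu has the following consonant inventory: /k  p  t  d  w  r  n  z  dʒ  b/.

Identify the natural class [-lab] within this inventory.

k, t, d, r, n, z, dʒ

The feature [labial] marks segments articulated with one or both lips. In this inventory /k, t, d, r, n, z, dʒ/ lack that property, so they are [-labial]; /p, w, b/ are [+labial].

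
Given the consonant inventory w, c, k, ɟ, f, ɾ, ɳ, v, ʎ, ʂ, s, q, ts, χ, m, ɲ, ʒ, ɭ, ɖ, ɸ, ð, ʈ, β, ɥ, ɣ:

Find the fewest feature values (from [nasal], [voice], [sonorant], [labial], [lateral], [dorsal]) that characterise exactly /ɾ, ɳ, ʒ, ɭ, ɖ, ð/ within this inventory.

[+voice, −labial, −dorsal]

The class [+voice], [−labial], [−dorsal] has exactly /ɾ, ɳ, ʒ, ɭ, ɖ, ð/ as its extension in this inventory. No smaller conjunction from the listed features achieves this: [−labial, −dorsal] alone would also admit /ʂ, s, ts, ʈ/; [+voice, −dorsal] alone would also admit /v, m, β/; [+voice, −labial] alone would also admit /ɟ, ʎ, ɲ, ɣ/; and checking the remaining two-feature bundles turns up none with this extension.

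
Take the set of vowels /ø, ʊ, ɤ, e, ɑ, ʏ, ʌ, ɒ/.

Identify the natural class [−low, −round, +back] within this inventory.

ɤ, ʌ

Checking each segment against [−low], [−round], [+back]: /ɤ/ (mid back unrounded tense vowel), /ʌ/ (mid back unrounded lax vowel) satisfy every feature; every other segment in the inventory fails at least one.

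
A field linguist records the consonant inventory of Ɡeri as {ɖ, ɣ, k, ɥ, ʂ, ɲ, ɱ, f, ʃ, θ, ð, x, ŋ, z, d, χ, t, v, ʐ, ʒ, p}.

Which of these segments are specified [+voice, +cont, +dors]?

ɣ, ɥ

Checking each segment against [+voice], [+continuant], [+dorsal]: /ɣ/ (voiced velar fricative), /ɥ/ (labial-palatal glide) satisfy every feature; every other segment in the inventory fails at least one.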